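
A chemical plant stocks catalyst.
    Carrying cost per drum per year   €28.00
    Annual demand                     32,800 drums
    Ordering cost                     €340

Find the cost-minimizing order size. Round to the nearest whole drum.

Q* = √(2·D·S / H) = √(2·32,800·340 / 28) = √796,571.4 ≈ 892.51

893 drums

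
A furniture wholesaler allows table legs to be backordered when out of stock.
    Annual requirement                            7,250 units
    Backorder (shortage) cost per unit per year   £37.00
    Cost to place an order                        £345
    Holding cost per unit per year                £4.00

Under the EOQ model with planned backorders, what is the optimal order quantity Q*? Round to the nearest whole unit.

1,177 units

Q* = √(2DS/H) · √((H + b)/b)
   = √(2 × 7,250 × 345 / 4) · √((4 + 37) / 37)
   = 1,118.313 × 1.0527 ≈ 1,177.21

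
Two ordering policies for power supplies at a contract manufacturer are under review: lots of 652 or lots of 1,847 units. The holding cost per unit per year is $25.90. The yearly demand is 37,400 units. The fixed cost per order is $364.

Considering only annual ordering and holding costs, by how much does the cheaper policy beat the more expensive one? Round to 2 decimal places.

TC(Q) = (D/Q)S + (Q/2)H
TC(652) = (37,400/652)×364 + (652/2)×25.9 = $29,323.15
TC(1,847) = (37,400/1,847)×364 + (1,847/2)×25.9 = $31,289.31
|ΔTC| = |$29,323.15 − $31,289.31| = $1,966.15

$1,966.15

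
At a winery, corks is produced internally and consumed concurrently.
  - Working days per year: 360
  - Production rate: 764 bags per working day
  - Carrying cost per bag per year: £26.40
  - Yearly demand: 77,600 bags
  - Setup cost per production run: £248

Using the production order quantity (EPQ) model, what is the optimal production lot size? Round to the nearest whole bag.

Daily demand d = 77,600/360 = 215.556; p = 764; 1 − d/p = 0.71786
EPQ = √(2DS / (H(1 − d/p)))
    = √(2 × 77,600 × 248 / (26.4 × 0.71786)) ≈ 1,425.12

1,425 bags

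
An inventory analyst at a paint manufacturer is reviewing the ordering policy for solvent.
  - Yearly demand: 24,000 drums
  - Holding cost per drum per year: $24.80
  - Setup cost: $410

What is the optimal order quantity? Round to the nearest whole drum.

891 drums

Optimal lot size Q* = (2 × 24,000 × $410 / $24.8)^½ ≈ 890.81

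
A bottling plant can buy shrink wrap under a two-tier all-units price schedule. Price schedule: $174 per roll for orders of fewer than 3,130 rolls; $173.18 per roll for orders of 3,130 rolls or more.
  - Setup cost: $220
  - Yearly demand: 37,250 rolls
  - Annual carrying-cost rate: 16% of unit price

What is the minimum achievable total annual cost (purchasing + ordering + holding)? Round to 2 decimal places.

$6,496,937.48

H₁ = 16%×$174 = $27.8400;  H₂ = 16%×$173.18 = $27.7088
EOQ₁ = √(2×37,250×220/27.8400) = 767.28  (< 3,130, feasible at tier 1)
EOQ₂ = √(2×37,250×220/27.7088) = 769.10  (< 3,130 → use Q = 3,130 at tier-2 price)
TC(tier 1 (EOQ₁), Q≈767.3) = $6,502,861.12
TC(tier 2, Q≈3,130.0) = $6,496,937.48
Minimum at tier 2: $6,496,937.48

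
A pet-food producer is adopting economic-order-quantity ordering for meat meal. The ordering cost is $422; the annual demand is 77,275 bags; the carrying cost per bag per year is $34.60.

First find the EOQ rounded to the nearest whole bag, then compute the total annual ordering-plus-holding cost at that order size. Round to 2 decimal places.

EOQ = √(2DS/H) = √(2 × 77,275 × 422 / 34.6)
    = √(1,884,973.99) ≈ 1,372.94 → Q = 1,373 bags
Annual ordering cost = (D/Q)·S = (77,275/1,373) × 422 = $23,750.95
Annual holding cost  = (Q/2)·H = (1,373/2) × 34.6 = $23,752.90
Total = $23,750.95 + $23,752.90 = $47,503.85

$47,503.85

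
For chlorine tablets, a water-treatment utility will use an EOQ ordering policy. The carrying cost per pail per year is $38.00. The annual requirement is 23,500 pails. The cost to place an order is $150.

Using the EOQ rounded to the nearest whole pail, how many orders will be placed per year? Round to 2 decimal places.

54.52 orders per year

2DS/H = 2·23,500·150/38 = 185,526.32
EOQ = √185,526.32 ≈ 430.73 → Q = 431
Orders per year = D/Q = 23,500 / 431 = 54.524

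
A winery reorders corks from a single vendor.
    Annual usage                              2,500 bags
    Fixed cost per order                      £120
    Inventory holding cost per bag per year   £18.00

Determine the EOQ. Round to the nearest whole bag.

183 bags

2DS/H = 2·2,500·120/18 = 33,333.33
EOQ = √33,333.33 ≈ 182.57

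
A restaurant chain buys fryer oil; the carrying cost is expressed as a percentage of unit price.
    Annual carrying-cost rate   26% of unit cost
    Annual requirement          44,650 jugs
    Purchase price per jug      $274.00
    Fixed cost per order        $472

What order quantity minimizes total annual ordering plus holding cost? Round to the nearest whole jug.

Holding cost per jug per year: H = 26% × $274 = $71.2400
EOQ = √(2DS/H) = √(2 × 44,650 × 472 / 71.24)
    = √(591,656.37) ≈ 769.19

769 jugs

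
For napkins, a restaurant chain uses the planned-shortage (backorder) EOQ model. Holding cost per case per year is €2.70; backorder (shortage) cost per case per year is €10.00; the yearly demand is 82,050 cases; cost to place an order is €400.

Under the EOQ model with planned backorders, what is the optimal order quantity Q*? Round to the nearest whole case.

Basic EOQ = √(2·82,050·400/2.7) = 4,930.630
Backorder adjustment √((H+b)/b) = √((2.7+10)/10) = 1.1269
Q* = 4,930.630 × 1.1269 ≈ 5,556.54

5,557 cases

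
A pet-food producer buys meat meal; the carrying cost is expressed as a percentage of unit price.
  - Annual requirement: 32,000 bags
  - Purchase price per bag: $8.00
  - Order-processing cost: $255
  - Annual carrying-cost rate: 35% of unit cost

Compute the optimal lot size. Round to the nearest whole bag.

H = i·C = 0.35 × $8 = $2.8000 per bag-year
Q* = √(2·D·S / H) = √(2·32,000·255 / 2.8) = √5,828,571.4 ≈ 2,414.24

2,414 bags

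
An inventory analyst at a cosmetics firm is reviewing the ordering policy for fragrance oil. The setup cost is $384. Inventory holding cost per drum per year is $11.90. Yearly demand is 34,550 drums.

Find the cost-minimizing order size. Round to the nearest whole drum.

EOQ = √(2DS/H) = √(2 × 34,550 × 384 / 11.9)
    = √(2,229,781.51) ≈ 1,493.25

1,493 drums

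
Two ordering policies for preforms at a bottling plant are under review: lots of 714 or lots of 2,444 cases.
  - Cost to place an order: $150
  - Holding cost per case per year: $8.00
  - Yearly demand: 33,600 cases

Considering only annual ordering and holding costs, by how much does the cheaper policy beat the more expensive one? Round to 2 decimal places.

$1,923.37

TC(Q) = (D/Q)S + (Q/2)H
TC(714) = (33,600/714)×150 + (714/2)×8 = $9,914.82
TC(2,444) = (33,600/2,444)×150 + (2,444/2)×8 = $11,838.19
|ΔTC| = |$9,914.82 − $11,838.19| = $1,923.37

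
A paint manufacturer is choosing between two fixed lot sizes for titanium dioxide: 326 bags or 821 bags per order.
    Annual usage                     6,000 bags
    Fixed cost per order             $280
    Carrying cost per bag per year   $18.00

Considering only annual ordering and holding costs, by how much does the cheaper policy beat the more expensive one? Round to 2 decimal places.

$1,347.91

Annual cost at Q: ordering D·S/Q plus holding Q·H/2.
TC(326) = (6,000/326)×280 + (326/2)×18 = $8,087.37
TC(821) = (6,000/821)×280 + (821/2)×18 = $9,435.29
Cheaper: Q = 326.  Difference = $1,347.91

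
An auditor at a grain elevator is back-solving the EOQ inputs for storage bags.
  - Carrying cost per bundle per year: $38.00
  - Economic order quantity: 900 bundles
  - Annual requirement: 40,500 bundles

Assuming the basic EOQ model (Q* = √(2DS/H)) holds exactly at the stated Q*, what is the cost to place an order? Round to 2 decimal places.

$380.00

Since Q* = (2DS/H)^½, squaring gives Q*²·H = 2DS.
S = Q²H / (2D) = 900² × 38 / (2 × 40,500) = 380.0000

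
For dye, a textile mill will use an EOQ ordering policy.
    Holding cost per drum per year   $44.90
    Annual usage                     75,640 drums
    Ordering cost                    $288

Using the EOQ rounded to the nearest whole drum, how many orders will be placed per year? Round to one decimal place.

Q* = √(2·D·S / H) = √(2·75,640·288 / 44.9) = √970,348.3 ≈ 985.06 → Q = 985
Orders per year = D/Q = 75,640 / 985 = 76.792

76.8 orders per year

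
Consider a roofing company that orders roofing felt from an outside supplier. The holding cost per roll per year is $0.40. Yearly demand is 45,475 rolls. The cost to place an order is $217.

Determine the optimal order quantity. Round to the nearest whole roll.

2DS/H = 2·45,475·217/0.4 = 49,340,375.00
EOQ = √49,340,375.00 ≈ 7,024.27

7,024 rolls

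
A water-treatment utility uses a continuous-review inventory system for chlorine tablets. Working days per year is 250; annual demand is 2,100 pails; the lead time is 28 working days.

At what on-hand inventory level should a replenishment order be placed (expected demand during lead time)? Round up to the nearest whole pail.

Daily demand d = 2,100 / 250 = 8.400 pails/day
Demand during lead time = 8.400 × 28 = 235.20
Reorder point = 235.20 → round up

236 pails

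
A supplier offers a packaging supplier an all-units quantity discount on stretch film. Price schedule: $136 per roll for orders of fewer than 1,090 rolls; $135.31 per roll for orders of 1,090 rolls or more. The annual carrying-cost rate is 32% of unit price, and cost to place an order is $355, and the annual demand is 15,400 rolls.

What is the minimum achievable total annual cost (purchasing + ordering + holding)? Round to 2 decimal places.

$2,112,387.66

H₁ = 32%×$136 = $43.5200;  H₂ = 32%×$135.31 = $43.2992
EOQ₁ = √(2×15,400×355/43.5200) = 501.24  (< 1,090, feasible at tier 1)
EOQ₂ = √(2×15,400×355/43.2992) = 502.52  (< 1,090 → use Q = 1,090 at tier-2 price)
TC(tier 1 (EOQ₁), Q≈501.2) = $2,116,213.93
TC(tier 2, Q≈1,090.0) = $2,112,387.66
Minimum at tier 2: $2,112,387.66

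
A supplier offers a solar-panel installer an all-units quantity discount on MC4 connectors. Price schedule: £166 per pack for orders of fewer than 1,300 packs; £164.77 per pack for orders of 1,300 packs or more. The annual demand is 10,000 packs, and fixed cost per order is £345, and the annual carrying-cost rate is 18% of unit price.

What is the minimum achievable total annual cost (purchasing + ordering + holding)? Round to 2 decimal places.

£1,669,631.94

H₁ = 18%×£166 = £29.8800;  H₂ = 18%×£164.77 = £29.6586
EOQ₁ = √(2×10,000×345/29.8800) = 480.55  (< 1,300, feasible at tier 1)
EOQ₂ = √(2×10,000×345/29.6586) = 482.34  (< 1,300 → use Q = 1,300 at tier-2 price)
TC(tier 1 (EOQ₁), Q≈480.5) = £1,674,358.69
TC(tier 2, Q≈1,300.0) = £1,669,631.94
Minimum at tier 2: £1,669,631.94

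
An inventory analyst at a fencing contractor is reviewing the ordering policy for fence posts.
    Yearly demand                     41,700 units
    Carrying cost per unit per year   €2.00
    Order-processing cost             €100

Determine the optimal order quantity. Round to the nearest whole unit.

Optimal lot size Q* = (2 × 41,700 × €100 / €2)^½ ≈ 2,042.06

2,042 units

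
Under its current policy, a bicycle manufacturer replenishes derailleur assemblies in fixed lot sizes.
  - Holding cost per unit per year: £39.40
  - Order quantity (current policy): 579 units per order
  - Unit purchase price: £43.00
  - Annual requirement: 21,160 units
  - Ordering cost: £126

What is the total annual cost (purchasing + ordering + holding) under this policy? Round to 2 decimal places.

Orders/yr = 21,160/579 = 36.546; ordering cost = 36.546 × £126 = £4,604.77
Average inventory = 579/2 = 289.5; holding cost = 289.5 × £39.4 = £11,406.30
Purchase cost = D·C = 21,160 × 43 = £909,880.00
Total = £4,604.77 + £11,406.30 + £909,880.00 = £925,891.07

£925,891.07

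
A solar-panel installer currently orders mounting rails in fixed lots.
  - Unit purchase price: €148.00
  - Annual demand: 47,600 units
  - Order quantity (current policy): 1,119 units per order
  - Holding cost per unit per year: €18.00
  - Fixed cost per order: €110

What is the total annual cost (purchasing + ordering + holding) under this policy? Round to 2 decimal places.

Annual ordering cost = (D/Q)·S = (47,600/1,119) × 110 = €4,679.18
Annual holding cost  = (Q/2)·H = (1,119/2) × 18 = €10,071.00
Purchase cost = D·C = 47,600 × 148 = €7,044,800.00
Total = €4,679.18 + €10,071.00 + €7,044,800.00 = €7,059,550.18

€7,059,550.18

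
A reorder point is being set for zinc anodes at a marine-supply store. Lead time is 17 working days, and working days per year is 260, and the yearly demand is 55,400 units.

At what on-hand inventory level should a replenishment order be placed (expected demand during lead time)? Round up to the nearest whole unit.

Daily demand d = 55,400 / 260 = 213.077 units/day
Demand during lead time = 213.077 × 17 = 3,622.31
Reorder point = 3,622.31 → round up

3,623 units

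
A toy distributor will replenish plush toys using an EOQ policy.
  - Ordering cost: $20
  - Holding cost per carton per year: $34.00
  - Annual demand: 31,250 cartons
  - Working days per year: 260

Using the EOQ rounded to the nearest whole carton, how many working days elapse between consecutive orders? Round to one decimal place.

1.6 days

Optimal lot size Q* = (2 × 31,250 × $20 / $34)^½ ≈ 191.74 → Q = 192 cartons
T = Q/D × 260 days = 192/31,250 × 260 = 1.597 days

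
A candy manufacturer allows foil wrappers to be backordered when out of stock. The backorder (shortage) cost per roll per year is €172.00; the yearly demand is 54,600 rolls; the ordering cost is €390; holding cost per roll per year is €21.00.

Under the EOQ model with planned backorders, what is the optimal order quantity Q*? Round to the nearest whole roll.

1,509 rolls

Q* = √(2DS/H) · √((H + b)/b)
   = √(2 × 54,600 × 390 / 21) · √((21 + 172) / 172)
   = 1,424.079 × 1.0593 ≈ 1,508.51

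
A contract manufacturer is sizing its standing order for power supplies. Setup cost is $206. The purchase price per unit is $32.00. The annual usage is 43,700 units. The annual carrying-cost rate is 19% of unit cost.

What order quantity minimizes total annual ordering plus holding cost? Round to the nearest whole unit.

Holding cost per unit per year: H = 19% × $32 = $6.0800
2DS/H = 2·43,700·206/6.08 = 2,961,250.00
EOQ = √2,961,250.00 ≈ 1,720.83

1,721 units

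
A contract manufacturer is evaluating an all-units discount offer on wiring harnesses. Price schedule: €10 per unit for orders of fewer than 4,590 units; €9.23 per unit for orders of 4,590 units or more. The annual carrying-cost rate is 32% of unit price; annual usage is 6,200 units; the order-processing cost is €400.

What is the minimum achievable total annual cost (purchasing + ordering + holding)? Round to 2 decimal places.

€64,544.82

H₁ = 32%×€10 = €3.2000;  H₂ = 32%×€9.23 = €2.9536
EOQ₁ = √(2×6,200×400/3.2000) = 1,244.99  (< 4,590, feasible at tier 1)
EOQ₂ = √(2×6,200×400/2.9536) = 1,295.88  (< 4,590 → use Q = 4,590 at tier-2 price)
TC(tier 1 (EOQ₁), Q≈1,245.0) = €65,983.97
TC(tier 2, Q≈4,590.0) = €64,544.82
Minimum at tier 2: €64,544.82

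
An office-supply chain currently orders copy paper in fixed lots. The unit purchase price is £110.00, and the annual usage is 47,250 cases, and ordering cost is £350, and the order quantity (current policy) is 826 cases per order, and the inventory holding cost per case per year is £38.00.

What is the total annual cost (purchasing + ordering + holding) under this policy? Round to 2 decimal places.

Orders/yr = 47,250/826 = 57.203; ordering cost = 57.203 × £350 = £20,021.19
Average inventory = 826/2 = 413; holding cost = 413 × £38 = £15,694.00
Purchase cost = D·C = 47,250 × 110 = £5,197,500.00
Total = £20,021.19 + £15,694.00 + £5,197,500.00 = £5,233,215.19

£5,233,215.19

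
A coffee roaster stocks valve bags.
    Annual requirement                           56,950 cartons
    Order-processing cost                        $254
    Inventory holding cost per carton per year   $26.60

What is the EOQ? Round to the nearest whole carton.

1,043 cartons

Q* = √(2·D·S / H) = √(2·56,950·254 / 26.6) = √1,087,616.5 ≈ 1,042.89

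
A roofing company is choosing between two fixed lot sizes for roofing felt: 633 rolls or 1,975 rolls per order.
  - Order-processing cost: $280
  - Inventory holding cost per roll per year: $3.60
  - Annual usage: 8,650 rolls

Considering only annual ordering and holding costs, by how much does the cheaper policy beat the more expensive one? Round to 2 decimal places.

For each Q, cost = (D/Q)·S + (Q/2)·H.
TC(633) = (8,650/633)×280 + (633/2)×3.6 = $4,965.62
TC(1,975) = (8,650/1,975)×280 + (1,975/2)×3.6 = $4,781.33
|ΔTC| = |$4,965.62 − $4,781.33| = $184.30

$184.30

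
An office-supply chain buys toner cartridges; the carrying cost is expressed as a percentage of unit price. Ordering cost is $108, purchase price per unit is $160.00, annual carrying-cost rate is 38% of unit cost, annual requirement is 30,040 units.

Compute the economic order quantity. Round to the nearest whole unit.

327 units

H = i·C = 0.38 × $160 = $60.8000 per unit-year
EOQ = √(2DS/H) = √(2 × 30,040 × 108 / 60.8)
    = √(106,721.05) ≈ 326.68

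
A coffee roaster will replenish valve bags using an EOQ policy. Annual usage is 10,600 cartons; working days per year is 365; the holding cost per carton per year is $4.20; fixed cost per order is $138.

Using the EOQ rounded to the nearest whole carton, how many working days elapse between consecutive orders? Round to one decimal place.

28.8 days

2DS/H = 2·10,600·138/4.2 = 696,571.43
EOQ = √696,571.43 ≈ 834.61 → Q = 835 cartons
T = Q/D × 365 days = 835/10,600 × 365 = 28.752 days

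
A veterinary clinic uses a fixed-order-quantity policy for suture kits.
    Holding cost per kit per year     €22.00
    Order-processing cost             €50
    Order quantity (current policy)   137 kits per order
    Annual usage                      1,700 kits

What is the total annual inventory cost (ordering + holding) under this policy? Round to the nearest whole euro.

Orders/yr = 1,700/137 = 12.409; ordering cost = 12.409 × €50 = €620.44
Average inventory = 137/2 = 68.5; holding cost = 68.5 × €22 = €1,507.00
Total = €620.44 + €1,507.00 = €2,127.44

€2,127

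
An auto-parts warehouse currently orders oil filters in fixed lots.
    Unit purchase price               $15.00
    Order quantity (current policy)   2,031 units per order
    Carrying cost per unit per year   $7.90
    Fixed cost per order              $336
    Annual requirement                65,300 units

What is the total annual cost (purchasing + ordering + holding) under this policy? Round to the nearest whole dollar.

Annual ordering cost = (D/Q)·S = (65,300/2,031) × 336 = $10,802.95
Annual holding cost  = (Q/2)·H = (2,031/2) × 7.9 = $8,022.45
Purchase cost = D·C = 65,300 × 15 = $979,500.00
Total = $10,802.95 + $8,022.45 + $979,500.00 = $998,325.40

$998,325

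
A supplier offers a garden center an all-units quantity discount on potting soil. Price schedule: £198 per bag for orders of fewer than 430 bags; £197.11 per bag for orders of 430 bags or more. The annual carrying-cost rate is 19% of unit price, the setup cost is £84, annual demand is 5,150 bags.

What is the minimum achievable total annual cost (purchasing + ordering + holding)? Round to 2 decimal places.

H₁ = 19%×£198 = £37.6200;  H₂ = 19%×£197.11 = £37.4509
EOQ₁ = √(2×5,150×84/37.6200) = 151.65  (< 430, feasible at tier 1)
EOQ₂ = √(2×5,150×84/37.4509) = 151.99  (< 430 → use Q = 430 at tier-2 price)
TC(tier 1 (EOQ₁), Q≈151.7) = £1,025,405.16
TC(tier 2, Q≈430.0) = £1,024,174.49
Minimum at tier 2: £1,024,174.49

£1,024,174.49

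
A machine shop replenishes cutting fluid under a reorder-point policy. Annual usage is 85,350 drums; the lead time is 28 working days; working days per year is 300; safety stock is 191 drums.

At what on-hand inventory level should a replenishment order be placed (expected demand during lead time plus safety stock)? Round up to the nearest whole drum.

8,157 drums

Daily demand d = 85,350 / 300 = 284.500 drums/day
Demand during lead time = 284.500 × 28 = 7,966.00
Reorder point = 7,966.00 + 191 = 8,157.00 → round up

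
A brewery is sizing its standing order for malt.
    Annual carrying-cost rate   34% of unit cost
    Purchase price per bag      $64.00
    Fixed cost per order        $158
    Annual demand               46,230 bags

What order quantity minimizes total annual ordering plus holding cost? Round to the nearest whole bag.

Carrying cost H = $64 × 34% = $21.7600/bag/yr
EOQ = √(2DS/H) = √(2 × 46,230 × 158 / 21.76)
    = √(671,354.78) ≈ 819.36

819 bags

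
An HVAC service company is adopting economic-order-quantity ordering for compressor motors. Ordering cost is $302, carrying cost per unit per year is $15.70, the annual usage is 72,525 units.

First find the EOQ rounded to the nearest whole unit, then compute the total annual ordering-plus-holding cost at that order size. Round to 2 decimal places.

Optimal lot size Q* = (2 × 72,525 × $302 / $15.7)^½ ≈ 1,670.37 → Q = 1,670 units
Annual ordering cost = (D/Q)·S = (72,525/1,670) × 302 = $13,115.30
Annual holding cost  = (Q/2)·H = (1,670/2) × 15.7 = $13,109.50
Total = $13,115.30 + $13,109.50 = $26,224.80

$26,224.80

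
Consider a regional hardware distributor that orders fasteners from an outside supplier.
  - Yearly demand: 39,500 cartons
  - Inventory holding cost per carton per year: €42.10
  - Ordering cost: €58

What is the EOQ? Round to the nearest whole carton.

330 cartons

EOQ = √(2DS/H) = √(2 × 39,500 × 58 / 42.1)
    = √(108,836.10) ≈ 329.90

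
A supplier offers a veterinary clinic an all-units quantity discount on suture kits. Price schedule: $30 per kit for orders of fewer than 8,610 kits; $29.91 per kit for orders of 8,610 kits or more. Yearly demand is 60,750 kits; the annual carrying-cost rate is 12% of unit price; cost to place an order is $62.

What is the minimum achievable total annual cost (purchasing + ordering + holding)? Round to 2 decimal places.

H₁ = 12%×$30 = $3.6000;  H₂ = 12%×$29.91 = $3.5892
EOQ₁ = √(2×60,750×62/3.6000) = 1,446.55  (< 8,610, feasible at tier 1)
EOQ₂ = √(2×60,750×62/3.5892) = 1,448.72  (< 8,610 → use Q = 8,610 at tier-2 price)
TC(tier 1 (EOQ₁), Q≈1,446.5) = $1,827,707.57
TC(tier 2, Q≈8,610.0) = $1,832,921.46
Minimum at tier 1 (EOQ₁): $1,827,707.57

$1,827,707.57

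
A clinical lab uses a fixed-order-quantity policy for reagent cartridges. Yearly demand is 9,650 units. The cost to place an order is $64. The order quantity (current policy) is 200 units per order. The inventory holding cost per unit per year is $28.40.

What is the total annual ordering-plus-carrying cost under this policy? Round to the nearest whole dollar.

Ordering: D/Q × S = 9,650/200 × $64 = $3,088.00
Holding:  Q/2 × H = 200/2 × $28.4 = $2,840.00
Total = $3,088.00 + $2,840.00 = $5,928.00

$5,928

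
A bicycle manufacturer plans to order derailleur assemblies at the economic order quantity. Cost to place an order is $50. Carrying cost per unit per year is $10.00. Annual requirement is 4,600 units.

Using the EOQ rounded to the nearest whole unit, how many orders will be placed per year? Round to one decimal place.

2DS/H = 2·4,600·50/10 = 46,000.00
EOQ = √46,000.00 ≈ 214.48 → Q = 214
Orders per year = D/Q = 4,600 / 214 = 21.495

21.5 orders per year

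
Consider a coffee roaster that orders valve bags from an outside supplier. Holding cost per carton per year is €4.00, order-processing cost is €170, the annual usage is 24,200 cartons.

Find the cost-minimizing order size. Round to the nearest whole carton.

1,434 cartons

2DS/H = 2·24,200·170/4 = 2,057,000.00
EOQ = √2,057,000.00 ≈ 1,434.22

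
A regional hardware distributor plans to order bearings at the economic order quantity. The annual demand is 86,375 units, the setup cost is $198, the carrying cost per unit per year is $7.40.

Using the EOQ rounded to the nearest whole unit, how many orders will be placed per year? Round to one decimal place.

40.2 orders per year

Optimal lot size Q* = (2 × 86,375 × $198 / $7.4)^½ ≈ 2,149.94 → Q = 2,150
Orders per year = D/Q = 86,375 / 2,150 = 40.174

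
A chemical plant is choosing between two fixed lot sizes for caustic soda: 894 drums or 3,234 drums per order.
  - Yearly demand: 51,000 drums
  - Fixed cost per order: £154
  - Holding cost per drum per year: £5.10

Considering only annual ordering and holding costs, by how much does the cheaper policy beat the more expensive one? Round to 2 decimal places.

For each Q, cost = (D/Q)·S + (Q/2)·H.
TC(894) = (51,000/894)×154 + (894/2)×5.1 = £11,064.93
TC(3,234) = (51,000/3,234)×154 + (3,234/2)×5.1 = £10,675.27
Cheaper: Q = 3,234.  Difference = £389.66

£389.66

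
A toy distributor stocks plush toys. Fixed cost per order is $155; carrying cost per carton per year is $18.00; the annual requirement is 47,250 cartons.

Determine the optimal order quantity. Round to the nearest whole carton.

902 cartons

EOQ = √(2DS/H) = √(2 × 47,250 × 155 / 18)
    = √(813,750.00) ≈ 902.08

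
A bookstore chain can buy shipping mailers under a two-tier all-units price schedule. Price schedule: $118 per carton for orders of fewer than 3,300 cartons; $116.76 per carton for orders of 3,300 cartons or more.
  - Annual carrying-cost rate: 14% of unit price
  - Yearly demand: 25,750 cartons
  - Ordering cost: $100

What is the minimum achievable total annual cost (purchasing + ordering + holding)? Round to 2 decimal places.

H₁ = 14%×$118 = $16.5200;  H₂ = 14%×$116.76 = $16.3464
EOQ₁ = √(2×25,750×100/16.5200) = 558.34  (< 3,300, feasible at tier 1)
EOQ₂ = √(2×25,750×100/16.3464) = 561.30  (< 3,300 → use Q = 3,300 at tier-2 price)
TC(tier 1 (EOQ₁), Q≈558.3) = $3,047,723.77
TC(tier 2, Q≈3,300.0) = $3,034,321.86
Minimum at tier 2: $3,034,321.86

$3,034,321.86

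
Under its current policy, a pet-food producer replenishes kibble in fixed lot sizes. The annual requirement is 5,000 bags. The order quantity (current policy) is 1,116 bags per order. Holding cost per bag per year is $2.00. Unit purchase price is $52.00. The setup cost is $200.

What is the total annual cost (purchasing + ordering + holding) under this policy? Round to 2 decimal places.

$262,012.06

Ordering: D/Q × S = 5,000/1,116 × $200 = $896.06
Holding:  Q/2 × H = 1,116/2 × $2 = $1,116.00
Purchase cost = D·C = 5,000 × 52 = $260,000.00
Total = $896.06 + $1,116.00 + $260,000.00 = $262,012.06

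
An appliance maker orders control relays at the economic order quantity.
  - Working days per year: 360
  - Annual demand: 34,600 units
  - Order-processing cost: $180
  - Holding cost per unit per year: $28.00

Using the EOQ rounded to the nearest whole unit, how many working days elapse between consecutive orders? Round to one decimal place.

Optimal lot size Q* = (2 × 34,600 × $180 / $28)^½ ≈ 666.98 → Q = 667 units
T = Q/D × 360 days = 667/34,600 × 360 = 6.940 days

6.9 days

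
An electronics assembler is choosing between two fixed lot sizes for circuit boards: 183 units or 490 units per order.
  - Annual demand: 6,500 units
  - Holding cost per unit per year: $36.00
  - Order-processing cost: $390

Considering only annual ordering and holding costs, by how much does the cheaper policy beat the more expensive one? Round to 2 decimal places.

$3,152.99

TC(Q) = (D/Q)S + (Q/2)H
TC(183) = (6,500/183)×390 + (183/2)×36 = $17,146.46
TC(490) = (6,500/490)×390 + (490/2)×36 = $13,993.47
|ΔTC| = |$17,146.46 − $13,993.47| = $3,152.99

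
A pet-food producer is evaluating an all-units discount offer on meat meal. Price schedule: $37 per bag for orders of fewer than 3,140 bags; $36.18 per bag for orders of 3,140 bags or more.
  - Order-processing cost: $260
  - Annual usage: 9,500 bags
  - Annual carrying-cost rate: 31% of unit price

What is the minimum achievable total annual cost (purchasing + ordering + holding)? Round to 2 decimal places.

$359,027.40

H₁ = 31%×$37 = $11.4700;  H₂ = 31%×$36.18 = $11.2158
EOQ₁ = √(2×9,500×260/11.4700) = 656.27  (< 3,140, feasible at tier 1)
EOQ₂ = √(2×9,500×260/11.2158) = 663.66  (< 3,140 → use Q = 3,140 at tier-2 price)
TC(tier 1 (EOQ₁), Q≈656.3) = $359,027.40
TC(tier 2, Q≈3,140.0) = $362,105.43
Minimum at tier 1 (EOQ₁): $359,027.40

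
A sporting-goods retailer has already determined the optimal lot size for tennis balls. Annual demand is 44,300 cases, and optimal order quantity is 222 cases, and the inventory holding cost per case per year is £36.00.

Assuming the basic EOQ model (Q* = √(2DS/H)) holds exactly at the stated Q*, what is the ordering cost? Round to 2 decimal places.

From Q* = √(2DS/H) ⇒ Q*² = 2DS/H.
S = Q²H / (2D) = 222² × 36 / (2 × 44,300) = 20.0251

£20.03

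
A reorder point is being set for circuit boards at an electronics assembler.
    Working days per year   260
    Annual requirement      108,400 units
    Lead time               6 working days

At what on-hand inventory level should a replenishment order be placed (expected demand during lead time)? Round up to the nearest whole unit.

Daily demand d = 108,400 / 260 = 416.923 units/day
Demand during lead time = 416.923 × 6 = 2,501.54
Reorder point = 2,501.54 → round up

2,502 units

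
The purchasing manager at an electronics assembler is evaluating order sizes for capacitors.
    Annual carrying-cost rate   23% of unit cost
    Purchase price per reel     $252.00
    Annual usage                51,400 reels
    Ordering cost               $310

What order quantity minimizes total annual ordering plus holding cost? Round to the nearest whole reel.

742 reels

Carrying cost H = $252 × 23% = $57.9600/reel/yr
2DS/H = 2·51,400·310/57.96 = 549,827.47
EOQ = √549,827.47 ≈ 741.50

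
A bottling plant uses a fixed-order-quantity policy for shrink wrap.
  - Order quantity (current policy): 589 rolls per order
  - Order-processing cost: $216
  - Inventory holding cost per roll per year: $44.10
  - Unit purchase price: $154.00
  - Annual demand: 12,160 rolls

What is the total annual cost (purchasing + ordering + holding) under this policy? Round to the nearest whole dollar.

$1,890,087

Orders/yr = 12,160/589 = 20.645; ordering cost = 20.645 × $216 = $4,459.35
Average inventory = 589/2 = 294.5; holding cost = 294.5 × $44.1 = $12,987.45
Purchase cost = D·C = 12,160 × 154 = $1,872,640.00
Total = $4,459.35 + $12,987.45 + $1,872,640.00 = $1,890,086.80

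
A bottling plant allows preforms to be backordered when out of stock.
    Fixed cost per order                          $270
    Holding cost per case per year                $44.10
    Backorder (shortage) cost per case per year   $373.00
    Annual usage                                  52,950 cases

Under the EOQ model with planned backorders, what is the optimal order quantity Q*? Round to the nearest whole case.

851 cases

Basic EOQ = √(2·52,950·270/44.1) = 805.213
Backorder adjustment √((H+b)/b) = √((44.1+373)/373) = 1.0575
Q* = 805.213 × 1.0575 ≈ 851.48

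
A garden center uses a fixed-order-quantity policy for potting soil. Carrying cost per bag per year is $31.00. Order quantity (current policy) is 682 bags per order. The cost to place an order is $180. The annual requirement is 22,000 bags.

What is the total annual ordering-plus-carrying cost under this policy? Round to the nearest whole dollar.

$16,377

Ordering: D/Q × S = 22,000/682 × $180 = $5,806.45
Holding:  Q/2 × H = 682/2 × $31 = $10,571.00
Total = $5,806.45 + $10,571.00 = $16,377.45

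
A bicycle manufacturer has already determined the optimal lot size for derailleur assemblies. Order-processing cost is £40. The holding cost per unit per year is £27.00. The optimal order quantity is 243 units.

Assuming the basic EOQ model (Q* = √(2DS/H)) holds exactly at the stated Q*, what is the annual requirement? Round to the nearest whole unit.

Since Q* = (2DS/H)^½, squaring gives Q*²·H = 2DS.
D = Q²H / (2S) = 243² × 27 / (2 × 40) = 19,929.04

19,929 units per year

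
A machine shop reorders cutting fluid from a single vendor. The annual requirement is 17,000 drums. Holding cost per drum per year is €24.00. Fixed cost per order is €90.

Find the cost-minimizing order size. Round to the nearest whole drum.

EOQ = √(2DS/H) = √(2 × 17,000 × 90 / 24)
    = √(127,500.00) ≈ 357.07

357 drums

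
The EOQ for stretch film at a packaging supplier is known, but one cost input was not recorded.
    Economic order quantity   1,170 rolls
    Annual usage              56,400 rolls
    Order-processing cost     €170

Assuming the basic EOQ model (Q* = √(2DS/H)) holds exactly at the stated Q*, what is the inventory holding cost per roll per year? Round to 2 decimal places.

EOQ relation: Q² = 2DS/H, so rearrange for the unknown.
H = 2DS / Q² = 2 × 56,400 × 170 / 1,170² = 14.0083

€14.01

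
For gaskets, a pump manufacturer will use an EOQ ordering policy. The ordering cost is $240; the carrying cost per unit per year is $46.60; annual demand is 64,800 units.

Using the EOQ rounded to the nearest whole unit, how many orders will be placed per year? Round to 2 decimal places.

79.31 orders per year

Optimal lot size Q* = (2 × 64,800 × $240 / $46.6)^½ ≈ 816.99 → Q = 817
Orders per year = D/Q = 64,800 / 817 = 79.315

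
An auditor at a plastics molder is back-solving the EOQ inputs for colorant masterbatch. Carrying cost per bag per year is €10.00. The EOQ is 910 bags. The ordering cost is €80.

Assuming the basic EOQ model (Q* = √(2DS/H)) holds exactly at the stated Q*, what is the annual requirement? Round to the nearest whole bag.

EOQ relation: Q² = 2DS/H, so rearrange for the unknown.
D = Q²H / (2S) = 910² × 10 / (2 × 80) = 51,756.25

51,756 bags per year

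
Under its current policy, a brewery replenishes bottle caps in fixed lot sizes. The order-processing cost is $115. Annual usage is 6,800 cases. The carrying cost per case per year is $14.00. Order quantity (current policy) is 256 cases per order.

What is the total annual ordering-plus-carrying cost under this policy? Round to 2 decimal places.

Annual ordering cost = (D/Q)·S = (6,800/256) × 115 = $3,054.69
Annual holding cost  = (Q/2)·H = (256/2) × 14 = $1,792.00
Total = $3,054.69 + $1,792.00 = $4,846.69

$4,846.69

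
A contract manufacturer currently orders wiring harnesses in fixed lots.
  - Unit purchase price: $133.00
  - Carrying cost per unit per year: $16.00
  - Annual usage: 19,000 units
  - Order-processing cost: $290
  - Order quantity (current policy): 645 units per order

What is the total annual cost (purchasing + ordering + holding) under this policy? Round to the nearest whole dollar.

$2,540,703

Annual ordering cost = (D/Q)·S = (19,000/645) × 290 = $8,542.64
Annual holding cost  = (Q/2)·H = (645/2) × 16 = $5,160.00
Purchase cost = D·C = 19,000 × 133 = $2,527,000.00
Total = $8,542.64 + $5,160.00 + $2,527,000.00 = $2,540,702.64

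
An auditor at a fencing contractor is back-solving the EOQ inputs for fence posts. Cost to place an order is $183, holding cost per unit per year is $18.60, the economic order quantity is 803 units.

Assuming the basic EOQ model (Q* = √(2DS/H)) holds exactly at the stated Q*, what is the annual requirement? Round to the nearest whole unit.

32,769 units per year

From Q* = √(2DS/H) ⇒ Q*² = 2DS/H.
D = Q²H / (2S) = 803² × 18.6 / (2 × 183) = 32,768.98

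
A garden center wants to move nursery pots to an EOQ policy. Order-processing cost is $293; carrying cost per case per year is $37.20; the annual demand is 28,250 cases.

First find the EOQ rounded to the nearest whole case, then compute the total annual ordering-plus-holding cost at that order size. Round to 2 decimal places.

$24,815.87

2DS/H = 2·28,250·293/37.2 = 445,013.44
EOQ = √445,013.44 ≈ 667.09 → Q = 667 cases
Orders/yr = 28,250/667 = 42.354; ordering cost = 42.354 × $293 = $12,409.67
Average inventory = 667/2 = 333.5; holding cost = 333.5 × $37.2 = $12,406.20
Total = $12,409.67 + $12,406.20 = $24,815.87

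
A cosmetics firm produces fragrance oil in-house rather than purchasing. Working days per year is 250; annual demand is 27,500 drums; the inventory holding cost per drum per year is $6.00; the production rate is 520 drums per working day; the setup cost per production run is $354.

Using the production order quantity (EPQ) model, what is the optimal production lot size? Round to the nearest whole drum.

d = 27,500/250 = 110.0000 drums/day;  effective holding cost H(1 − d/p) = 6·(1 − 110.0000/520) = 4.73077
Q* = √(2DS / H_eff) = √(2·27,500·354 / 4.73077) ≈ 2,028.70

2,029 drums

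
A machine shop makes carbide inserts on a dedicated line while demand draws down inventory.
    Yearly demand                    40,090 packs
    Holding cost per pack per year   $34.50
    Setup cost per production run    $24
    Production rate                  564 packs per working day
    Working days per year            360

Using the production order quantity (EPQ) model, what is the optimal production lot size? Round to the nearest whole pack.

264 packs

d = 40,090/360 = 111.3611 packs/day;  effective holding cost H(1 − d/p) = 34.5·(1 − 111.3611/564) = 27.68802
Q* = √(2DS / H_eff) = √(2·40,090·24 / 27.68802) ≈ 263.63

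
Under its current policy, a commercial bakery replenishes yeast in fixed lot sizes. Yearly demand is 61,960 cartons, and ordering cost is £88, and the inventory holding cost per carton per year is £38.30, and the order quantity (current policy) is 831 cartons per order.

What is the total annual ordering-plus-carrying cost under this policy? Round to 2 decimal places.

Ordering: D/Q × S = 61,960/831 × £88 = £6,561.35
Holding:  Q/2 × H = 831/2 × £38.3 = £15,913.65
Total = £6,561.35 + £15,913.65 = £22,475.00

£22,475.00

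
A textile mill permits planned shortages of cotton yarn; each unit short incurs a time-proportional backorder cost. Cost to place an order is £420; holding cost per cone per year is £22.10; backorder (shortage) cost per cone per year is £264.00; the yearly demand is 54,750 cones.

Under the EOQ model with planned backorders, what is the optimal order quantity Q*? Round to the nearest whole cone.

Q* = √(2DS/H) · √((H + b)/b)
   = √(2 × 54,750 × 420 / 22.1) · √((22.1 + 264) / 264)
   = 1,442.566 × 1.0410 ≈ 1,501.73

1,502 cones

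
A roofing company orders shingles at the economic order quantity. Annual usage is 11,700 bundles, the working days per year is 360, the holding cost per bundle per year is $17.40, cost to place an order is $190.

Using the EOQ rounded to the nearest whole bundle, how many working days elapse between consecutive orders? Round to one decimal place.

15.5 days

2DS/H = 2·11,700·190/17.4 = 255,517.24
EOQ = √255,517.24 ≈ 505.49 → Q = 505 bundles
Days between orders = 360 / (D/Q) = 360 / 23.168 ≈ 15.538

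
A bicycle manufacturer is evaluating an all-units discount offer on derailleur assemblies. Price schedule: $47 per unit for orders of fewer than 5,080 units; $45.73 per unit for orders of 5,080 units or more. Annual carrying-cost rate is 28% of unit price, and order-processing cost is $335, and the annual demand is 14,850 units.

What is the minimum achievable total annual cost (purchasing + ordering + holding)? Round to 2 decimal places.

H₁ = 28%×$47 = $13.1600;  H₂ = 28%×$45.73 = $12.8044
EOQ₁ = √(2×14,850×335/13.1600) = 869.51  (< 5,080, feasible at tier 1)
EOQ₂ = √(2×14,850×335/12.8044) = 881.50  (< 5,080 → use Q = 5,080 at tier-2 price)
TC(tier 1 (EOQ₁), Q≈869.5) = $709,392.70
TC(tier 2, Q≈5,080.0) = $712,592.96
Minimum at tier 1 (EOQ₁): $709,392.70

$709,392.70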